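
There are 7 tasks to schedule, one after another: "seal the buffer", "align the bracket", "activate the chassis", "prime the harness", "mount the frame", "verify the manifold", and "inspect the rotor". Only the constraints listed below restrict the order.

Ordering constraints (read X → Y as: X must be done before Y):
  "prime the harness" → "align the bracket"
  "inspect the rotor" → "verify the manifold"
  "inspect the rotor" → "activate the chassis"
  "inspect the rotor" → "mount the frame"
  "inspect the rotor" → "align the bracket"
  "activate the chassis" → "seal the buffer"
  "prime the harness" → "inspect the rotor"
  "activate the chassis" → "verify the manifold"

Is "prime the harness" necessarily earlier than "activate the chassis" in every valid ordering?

Yes

Following the dependencies: "prime the harness" → "inspect the rotor" → "activate the chassis".
That forces "prime the harness" before "activate the chassis" in every valid schedule.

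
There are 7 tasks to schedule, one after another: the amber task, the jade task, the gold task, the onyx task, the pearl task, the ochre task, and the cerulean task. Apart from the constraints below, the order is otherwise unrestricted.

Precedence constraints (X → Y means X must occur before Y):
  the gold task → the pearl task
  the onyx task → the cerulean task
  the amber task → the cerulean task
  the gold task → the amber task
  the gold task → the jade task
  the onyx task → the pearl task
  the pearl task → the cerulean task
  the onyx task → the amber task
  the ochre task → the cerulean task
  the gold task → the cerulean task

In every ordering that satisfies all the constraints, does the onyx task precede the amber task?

Yes

There is a constraint chain the onyx task → the amber task.
So the onyx task must precede the amber task in any valid ordering.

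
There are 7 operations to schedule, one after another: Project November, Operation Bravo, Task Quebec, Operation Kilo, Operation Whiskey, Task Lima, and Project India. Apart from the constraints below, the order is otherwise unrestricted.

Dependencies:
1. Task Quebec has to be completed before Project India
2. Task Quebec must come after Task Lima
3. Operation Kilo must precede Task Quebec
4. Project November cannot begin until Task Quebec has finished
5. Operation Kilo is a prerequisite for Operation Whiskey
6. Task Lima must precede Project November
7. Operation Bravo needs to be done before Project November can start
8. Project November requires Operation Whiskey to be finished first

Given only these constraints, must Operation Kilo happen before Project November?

Yes

Following the dependencies: Operation Kilo → Task Quebec → Project November.
That forces Operation Kilo before Project November in every valid schedule.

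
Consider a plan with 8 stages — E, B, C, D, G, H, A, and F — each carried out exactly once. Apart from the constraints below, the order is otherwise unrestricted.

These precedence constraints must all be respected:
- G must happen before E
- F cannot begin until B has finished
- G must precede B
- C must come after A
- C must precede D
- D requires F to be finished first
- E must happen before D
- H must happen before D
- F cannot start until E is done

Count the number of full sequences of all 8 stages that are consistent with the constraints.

210

The stages with no prerequisites are G, H, A; any of them can be placed first.
Enumerating by repeatedly choosing an available stage (one whose prerequisites are all placed) gives 210 distinct complete orderings.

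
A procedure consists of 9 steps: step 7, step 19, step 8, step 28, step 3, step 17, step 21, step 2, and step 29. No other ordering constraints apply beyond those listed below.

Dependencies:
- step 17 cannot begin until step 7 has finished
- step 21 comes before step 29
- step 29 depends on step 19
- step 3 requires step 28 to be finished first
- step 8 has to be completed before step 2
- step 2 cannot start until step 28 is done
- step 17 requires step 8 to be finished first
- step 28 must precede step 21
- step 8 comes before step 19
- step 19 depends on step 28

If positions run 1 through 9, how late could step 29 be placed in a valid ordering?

9

No constraint forces any step after step 29, so it can be placed last, in position 9.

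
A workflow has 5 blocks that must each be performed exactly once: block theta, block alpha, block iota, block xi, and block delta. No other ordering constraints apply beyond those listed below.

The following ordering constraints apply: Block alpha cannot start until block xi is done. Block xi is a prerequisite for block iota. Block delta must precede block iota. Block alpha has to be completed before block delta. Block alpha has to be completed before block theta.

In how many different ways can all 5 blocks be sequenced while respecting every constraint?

Only block xi has no prerequisites, so it must go first.
Enumerating by repeatedly choosing an available block (one whose prerequisites are all placed) gives 3 distinct complete orderings.

3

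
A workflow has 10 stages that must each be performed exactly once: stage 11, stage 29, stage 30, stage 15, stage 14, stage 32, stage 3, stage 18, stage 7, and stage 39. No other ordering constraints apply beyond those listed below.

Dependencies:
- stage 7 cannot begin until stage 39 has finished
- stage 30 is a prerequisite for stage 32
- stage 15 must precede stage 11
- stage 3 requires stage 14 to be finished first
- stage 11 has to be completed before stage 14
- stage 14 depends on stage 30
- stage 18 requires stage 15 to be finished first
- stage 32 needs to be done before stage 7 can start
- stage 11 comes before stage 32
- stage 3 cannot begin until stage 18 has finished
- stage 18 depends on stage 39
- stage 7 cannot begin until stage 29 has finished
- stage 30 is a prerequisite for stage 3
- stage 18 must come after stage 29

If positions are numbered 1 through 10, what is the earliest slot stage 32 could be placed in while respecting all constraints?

4

Working backwards through the constraints from stage 32, its full set of required predecessors is stage 11, stage 30, stage 15 — 3 of them.
With 3 mandatory predecessors, the earliest stage 32 can sit is position 3+1 = 4, and placing just those 3 first achieves it.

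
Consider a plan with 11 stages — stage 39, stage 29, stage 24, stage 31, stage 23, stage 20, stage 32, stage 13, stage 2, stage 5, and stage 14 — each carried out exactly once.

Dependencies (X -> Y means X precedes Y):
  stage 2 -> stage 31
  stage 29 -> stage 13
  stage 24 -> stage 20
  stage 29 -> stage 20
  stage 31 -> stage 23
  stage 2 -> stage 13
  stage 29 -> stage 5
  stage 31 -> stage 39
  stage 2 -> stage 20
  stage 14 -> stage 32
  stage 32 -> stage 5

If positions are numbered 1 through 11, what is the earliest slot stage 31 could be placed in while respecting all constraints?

2

The only stage forced before stage 31 (directly or transitively) is stage 2.
With 1 mandatory predecessor, the earliest stage 31 can sit is position 1+1 = 2, and placing just that one first achieves it.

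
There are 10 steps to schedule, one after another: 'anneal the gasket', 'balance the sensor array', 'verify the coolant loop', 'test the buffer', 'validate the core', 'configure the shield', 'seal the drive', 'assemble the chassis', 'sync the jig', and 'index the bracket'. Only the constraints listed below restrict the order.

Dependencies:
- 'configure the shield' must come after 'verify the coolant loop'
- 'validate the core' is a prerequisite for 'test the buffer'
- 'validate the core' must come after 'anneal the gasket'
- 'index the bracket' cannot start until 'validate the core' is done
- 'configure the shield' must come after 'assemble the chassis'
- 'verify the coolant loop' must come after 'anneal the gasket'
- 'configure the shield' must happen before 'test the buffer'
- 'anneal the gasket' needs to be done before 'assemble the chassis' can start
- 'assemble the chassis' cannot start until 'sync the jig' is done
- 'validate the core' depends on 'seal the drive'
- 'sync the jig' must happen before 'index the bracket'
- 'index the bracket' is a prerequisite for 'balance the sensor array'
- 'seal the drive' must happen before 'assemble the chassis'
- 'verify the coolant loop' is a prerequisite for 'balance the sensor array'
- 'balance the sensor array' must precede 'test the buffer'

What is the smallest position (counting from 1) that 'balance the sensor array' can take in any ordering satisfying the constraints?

Working backwards through the constraints from 'balance the sensor array', its full set of required predecessors is 'anneal the gasket', 'verify the coolant loop', 'validate the core', 'seal the drive', 'sync the jig', 'index the bracket' — 6 of them.
So at minimum 6 steps come before 'balance the sensor array', putting 'balance the sensor array' no earlier than position 7. That position is achievable by scheduling exactly those predecessors first.

7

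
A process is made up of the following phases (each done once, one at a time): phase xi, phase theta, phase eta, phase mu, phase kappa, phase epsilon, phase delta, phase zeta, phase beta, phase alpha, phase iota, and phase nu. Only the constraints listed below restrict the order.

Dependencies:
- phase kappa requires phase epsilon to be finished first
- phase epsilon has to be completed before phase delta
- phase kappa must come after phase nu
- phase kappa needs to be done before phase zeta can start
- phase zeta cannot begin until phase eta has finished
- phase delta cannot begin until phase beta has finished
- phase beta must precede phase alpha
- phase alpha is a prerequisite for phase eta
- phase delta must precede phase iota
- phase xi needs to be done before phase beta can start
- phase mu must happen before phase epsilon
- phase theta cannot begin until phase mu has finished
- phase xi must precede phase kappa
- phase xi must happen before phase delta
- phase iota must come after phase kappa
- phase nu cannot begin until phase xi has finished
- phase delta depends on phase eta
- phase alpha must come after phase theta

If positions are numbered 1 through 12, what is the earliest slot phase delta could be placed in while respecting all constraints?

The phases that are forced before phase delta, directly or transitively, are phase xi, phase theta, phase eta, phase mu, phase epsilon, phase beta, phase alpha. That's 7 phases.
So at minimum 7 phases come before phase delta, putting phase delta no earlier than position 8. That position is achievable by scheduling exactly those predecessors first.

8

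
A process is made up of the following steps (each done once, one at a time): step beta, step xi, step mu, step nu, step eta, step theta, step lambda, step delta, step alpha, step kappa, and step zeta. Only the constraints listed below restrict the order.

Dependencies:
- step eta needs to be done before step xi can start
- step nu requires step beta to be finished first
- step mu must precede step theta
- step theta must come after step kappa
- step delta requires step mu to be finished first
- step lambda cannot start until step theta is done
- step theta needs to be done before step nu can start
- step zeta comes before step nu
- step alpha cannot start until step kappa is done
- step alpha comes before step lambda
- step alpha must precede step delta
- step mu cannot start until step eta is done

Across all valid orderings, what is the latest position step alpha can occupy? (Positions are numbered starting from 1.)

9

The steps that are forced after step alpha, directly or by a chain of constraints, are step lambda, step delta. That's 2 steps.
With 2 mandatory successors out of 11 steps total, the latest slot for step alpha is 11−2 = 9, and it's reachable by doing all non-successors before step alpha.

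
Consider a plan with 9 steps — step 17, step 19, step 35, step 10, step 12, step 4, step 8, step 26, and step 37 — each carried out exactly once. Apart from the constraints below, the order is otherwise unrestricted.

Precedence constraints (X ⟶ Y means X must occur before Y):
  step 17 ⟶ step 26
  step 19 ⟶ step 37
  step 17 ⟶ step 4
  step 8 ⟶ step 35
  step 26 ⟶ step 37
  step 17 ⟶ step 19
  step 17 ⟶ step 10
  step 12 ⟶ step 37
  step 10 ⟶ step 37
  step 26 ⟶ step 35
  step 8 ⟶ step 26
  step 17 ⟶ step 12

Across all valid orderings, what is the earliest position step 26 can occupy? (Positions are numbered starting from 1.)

The steps that are forced before step 26, directly or transitively, are step 17, step 8. That's 2 steps.
So at minimum 2 steps come before step 26, putting step 26 no earlier than position 3. That position is achievable by scheduling exactly those predecessors first.

3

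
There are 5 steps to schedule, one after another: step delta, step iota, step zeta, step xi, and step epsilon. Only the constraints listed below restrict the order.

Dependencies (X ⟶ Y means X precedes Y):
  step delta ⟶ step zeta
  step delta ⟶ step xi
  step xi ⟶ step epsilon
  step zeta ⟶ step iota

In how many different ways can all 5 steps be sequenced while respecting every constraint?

Only step delta has no prerequisites, so it must go first.
Enumerating by repeatedly choosing an available step (one whose prerequisites are all placed) gives 6 distinct complete orderings.

6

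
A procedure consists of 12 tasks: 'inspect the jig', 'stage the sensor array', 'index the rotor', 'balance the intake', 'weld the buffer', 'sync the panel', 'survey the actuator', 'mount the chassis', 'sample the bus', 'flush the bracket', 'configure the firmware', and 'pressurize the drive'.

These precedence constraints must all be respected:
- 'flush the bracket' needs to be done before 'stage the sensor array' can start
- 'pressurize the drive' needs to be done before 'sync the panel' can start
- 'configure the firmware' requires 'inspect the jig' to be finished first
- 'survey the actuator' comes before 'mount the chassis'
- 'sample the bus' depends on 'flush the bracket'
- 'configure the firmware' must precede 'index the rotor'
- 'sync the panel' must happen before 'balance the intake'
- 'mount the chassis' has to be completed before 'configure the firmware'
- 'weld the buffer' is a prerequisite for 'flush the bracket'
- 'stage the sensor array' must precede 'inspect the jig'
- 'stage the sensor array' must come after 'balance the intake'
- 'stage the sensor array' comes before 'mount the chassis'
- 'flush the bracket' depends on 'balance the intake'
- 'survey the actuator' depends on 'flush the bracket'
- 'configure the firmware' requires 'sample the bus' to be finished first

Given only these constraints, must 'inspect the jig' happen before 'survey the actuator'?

Nothing in the constraints links 'inspect the jig' and 'survey the actuator'; they are unordered relative to each other.
So 'inspect the jig' can come before 'survey the actuator' or after — it is not forced.

No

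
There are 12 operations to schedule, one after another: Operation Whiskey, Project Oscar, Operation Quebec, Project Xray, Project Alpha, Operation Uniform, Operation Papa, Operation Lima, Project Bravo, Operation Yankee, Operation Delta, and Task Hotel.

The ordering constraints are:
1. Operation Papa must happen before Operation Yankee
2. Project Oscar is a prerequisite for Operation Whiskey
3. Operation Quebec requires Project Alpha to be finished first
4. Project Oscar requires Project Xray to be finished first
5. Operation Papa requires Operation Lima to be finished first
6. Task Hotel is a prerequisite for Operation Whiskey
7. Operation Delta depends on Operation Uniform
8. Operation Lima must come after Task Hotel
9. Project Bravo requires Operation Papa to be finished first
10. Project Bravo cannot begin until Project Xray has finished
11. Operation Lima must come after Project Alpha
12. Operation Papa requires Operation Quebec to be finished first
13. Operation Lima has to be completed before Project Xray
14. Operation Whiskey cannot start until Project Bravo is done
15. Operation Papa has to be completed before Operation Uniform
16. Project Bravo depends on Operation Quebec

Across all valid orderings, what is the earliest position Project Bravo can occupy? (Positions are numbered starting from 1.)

Working backwards through the constraints from Project Bravo, its full set of required predecessors is Operation Quebec, Project Xray, Project Alpha, Operation Papa, Operation Lima, Task Hotel — 6 of them.
With 6 mandatory predecessors, the earliest Project Bravo can sit is position 6+1 = 7, and placing just those 6 first achieves it.

7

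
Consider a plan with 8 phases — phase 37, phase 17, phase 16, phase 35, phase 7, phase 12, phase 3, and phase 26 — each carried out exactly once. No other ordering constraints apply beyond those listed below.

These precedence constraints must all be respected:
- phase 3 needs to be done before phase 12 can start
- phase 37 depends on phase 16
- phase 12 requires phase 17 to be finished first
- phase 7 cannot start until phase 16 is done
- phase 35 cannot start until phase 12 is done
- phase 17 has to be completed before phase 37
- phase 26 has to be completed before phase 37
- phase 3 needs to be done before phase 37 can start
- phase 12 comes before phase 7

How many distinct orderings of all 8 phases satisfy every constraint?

The phases with no prerequisites are phase 17, phase 16, phase 3, phase 26; any of them can be placed first.
Enumerating by repeatedly choosing an available phase (one whose prerequisites are all placed) gives 362 distinct complete orderings.

362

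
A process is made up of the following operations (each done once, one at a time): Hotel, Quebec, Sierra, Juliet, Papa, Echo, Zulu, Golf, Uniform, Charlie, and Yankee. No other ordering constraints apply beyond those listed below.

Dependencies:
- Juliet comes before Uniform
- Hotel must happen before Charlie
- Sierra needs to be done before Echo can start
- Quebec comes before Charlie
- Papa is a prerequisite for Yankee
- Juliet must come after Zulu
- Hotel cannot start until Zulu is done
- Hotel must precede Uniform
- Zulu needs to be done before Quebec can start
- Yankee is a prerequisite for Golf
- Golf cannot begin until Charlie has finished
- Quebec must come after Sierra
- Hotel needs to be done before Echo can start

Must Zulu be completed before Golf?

Yes

There is a constraint chain Zulu → Hotel → Charlie → Golf.
So Zulu must precede Golf in any valid ordering.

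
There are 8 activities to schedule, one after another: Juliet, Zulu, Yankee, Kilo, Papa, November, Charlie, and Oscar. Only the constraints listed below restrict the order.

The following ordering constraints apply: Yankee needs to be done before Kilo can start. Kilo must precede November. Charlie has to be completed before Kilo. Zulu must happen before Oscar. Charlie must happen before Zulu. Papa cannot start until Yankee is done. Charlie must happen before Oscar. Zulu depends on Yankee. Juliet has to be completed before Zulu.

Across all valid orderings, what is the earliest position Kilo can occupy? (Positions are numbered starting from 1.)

Working backwards through the constraints from Kilo, its full set of required predecessors is Yankee, Charlie — 2 of them.
So at minimum 2 activities come before Kilo, putting Kilo no earlier than position 3. That position is achievable by scheduling exactly those predecessors first.

3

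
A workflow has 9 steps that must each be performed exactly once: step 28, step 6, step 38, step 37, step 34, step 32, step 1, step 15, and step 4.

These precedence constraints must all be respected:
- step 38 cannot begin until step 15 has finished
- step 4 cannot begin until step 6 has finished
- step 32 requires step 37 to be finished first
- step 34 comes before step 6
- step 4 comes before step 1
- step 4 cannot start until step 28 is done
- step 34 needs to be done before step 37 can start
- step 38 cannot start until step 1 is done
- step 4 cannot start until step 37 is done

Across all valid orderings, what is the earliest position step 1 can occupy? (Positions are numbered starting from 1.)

Working backwards through the constraints from step 1, its full set of required predecessors is step 28, step 6, step 37, step 34, step 4 — 5 of them.
With 5 mandatory predecessors, the earliest step 1 can sit is position 5+1 = 6, and placing just those 5 first achieves it.

6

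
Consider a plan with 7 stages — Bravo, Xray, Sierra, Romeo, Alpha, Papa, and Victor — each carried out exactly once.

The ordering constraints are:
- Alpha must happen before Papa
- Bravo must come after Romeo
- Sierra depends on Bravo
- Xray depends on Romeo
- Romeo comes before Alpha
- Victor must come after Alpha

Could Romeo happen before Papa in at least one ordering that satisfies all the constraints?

Yes

The constraints force Romeo before Papa, so yes — every valid ordering has Romeo earlier.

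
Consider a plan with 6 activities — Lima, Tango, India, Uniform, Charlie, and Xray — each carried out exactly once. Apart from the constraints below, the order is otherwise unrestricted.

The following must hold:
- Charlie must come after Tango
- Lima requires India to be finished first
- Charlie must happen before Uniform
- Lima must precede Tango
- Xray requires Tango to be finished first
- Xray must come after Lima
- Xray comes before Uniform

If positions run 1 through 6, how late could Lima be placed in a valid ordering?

The activities that are forced after Lima, directly or by a chain of constraints, are Tango, Uniform, Charlie, Xray. That's 4 activities.
So at least 4 activities follow Lima, putting Lima no later than position 2. That position is achievable by scheduling everything else first.

2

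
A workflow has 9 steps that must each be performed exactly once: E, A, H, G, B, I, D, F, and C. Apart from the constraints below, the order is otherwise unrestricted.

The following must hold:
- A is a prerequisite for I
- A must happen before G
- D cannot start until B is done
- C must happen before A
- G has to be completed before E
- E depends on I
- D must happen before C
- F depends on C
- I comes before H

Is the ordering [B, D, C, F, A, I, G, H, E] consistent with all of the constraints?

Checking each listed constraint against this order: for instance, I is in position 6 and E in position 9, so that constraint holds — and the remaining constraints check out the same way.

Yes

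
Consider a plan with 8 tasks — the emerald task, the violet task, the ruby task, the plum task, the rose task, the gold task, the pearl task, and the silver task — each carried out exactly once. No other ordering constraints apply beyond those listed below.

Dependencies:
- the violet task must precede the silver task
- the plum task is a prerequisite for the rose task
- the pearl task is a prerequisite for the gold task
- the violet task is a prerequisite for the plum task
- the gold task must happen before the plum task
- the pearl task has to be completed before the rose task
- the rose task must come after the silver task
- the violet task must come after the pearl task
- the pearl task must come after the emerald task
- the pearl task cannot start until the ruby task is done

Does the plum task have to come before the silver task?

The plum task and the silver task are not related by any chain of constraints.
There exist valid orderings with the silver task before the plum task, so the plum task is not required to come first.

No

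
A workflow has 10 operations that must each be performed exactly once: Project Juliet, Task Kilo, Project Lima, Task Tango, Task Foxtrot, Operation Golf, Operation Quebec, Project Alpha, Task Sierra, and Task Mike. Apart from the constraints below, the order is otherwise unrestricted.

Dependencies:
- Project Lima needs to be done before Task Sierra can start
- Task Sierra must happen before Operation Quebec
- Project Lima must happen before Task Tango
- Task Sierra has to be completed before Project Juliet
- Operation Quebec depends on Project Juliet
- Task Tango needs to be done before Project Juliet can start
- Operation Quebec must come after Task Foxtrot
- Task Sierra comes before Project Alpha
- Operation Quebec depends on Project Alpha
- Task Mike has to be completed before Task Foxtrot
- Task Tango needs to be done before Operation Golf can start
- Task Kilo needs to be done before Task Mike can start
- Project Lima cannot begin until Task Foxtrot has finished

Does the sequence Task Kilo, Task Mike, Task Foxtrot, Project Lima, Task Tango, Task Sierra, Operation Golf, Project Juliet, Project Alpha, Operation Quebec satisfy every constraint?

Yes

Checking each listed constraint against this order: for instance, Task Foxtrot is in position 3 and Operation Quebec in position 10, so that constraint holds — and the remaining constraints check out the same way.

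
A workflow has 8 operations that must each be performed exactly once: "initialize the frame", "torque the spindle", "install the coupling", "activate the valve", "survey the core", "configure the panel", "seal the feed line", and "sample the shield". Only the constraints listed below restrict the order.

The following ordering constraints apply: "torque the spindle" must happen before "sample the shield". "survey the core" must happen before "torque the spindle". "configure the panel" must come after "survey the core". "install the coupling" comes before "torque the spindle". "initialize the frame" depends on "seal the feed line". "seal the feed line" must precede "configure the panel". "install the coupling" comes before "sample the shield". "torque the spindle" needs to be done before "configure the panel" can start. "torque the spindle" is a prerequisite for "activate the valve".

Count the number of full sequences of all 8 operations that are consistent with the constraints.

296

3 operations have no prerequisites ("install the coupling", "survey the core", "seal the feed line"), so any of them could come first.
Systematically extending each partial ordering one operation at a time and counting, there are 296 complete orderings.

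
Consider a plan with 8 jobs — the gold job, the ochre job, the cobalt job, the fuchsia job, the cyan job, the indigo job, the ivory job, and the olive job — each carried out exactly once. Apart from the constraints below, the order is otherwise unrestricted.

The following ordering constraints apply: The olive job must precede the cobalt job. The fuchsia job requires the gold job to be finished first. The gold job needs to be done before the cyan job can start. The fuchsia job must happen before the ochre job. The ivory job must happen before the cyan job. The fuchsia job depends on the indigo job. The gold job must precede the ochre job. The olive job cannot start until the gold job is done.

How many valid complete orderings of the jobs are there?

420

The jobs with no prerequisites are the gold job, the indigo job, the ivory job; any of them can be placed first.
Counting all ways to extend the partial order to a total order gives 420.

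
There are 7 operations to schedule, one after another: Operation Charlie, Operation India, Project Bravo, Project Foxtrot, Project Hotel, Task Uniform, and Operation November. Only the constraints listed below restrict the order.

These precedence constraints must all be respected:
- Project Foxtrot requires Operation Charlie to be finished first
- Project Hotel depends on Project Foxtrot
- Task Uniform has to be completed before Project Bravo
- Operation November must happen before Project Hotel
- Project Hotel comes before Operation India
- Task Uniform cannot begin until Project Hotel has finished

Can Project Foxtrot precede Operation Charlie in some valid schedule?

No

The constraints give a chain Operation Charlie → Project Foxtrot, which forces Operation Charlie before Project Foxtrot.
Hence Project Foxtrot can never be scheduled before Operation Charlie.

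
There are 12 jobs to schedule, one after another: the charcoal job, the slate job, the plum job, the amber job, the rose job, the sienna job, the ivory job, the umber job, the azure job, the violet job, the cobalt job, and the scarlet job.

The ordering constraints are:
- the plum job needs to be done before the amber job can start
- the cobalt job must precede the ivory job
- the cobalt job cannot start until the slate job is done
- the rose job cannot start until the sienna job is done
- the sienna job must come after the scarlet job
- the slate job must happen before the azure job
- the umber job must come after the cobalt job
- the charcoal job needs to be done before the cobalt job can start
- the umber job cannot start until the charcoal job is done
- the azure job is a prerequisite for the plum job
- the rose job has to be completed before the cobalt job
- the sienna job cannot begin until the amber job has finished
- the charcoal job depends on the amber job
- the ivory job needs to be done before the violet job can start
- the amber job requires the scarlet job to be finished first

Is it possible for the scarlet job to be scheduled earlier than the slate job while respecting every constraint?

The constraints leave the scarlet job and the slate job unordered relative to each other; nothing requires the slate job earlier.
That means at least one valid schedule has the scarlet job before the slate job.

Yes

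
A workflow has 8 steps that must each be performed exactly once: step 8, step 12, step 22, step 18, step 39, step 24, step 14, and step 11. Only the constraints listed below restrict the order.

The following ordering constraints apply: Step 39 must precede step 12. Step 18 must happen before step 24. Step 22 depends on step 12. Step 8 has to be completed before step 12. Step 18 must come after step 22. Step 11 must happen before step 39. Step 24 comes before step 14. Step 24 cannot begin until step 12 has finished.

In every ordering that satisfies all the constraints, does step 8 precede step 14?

Chaining the stated constraints: step 8 → step 12 → step 24 → step 14.
Hence step 8 necessarily comes before step 14.

Yes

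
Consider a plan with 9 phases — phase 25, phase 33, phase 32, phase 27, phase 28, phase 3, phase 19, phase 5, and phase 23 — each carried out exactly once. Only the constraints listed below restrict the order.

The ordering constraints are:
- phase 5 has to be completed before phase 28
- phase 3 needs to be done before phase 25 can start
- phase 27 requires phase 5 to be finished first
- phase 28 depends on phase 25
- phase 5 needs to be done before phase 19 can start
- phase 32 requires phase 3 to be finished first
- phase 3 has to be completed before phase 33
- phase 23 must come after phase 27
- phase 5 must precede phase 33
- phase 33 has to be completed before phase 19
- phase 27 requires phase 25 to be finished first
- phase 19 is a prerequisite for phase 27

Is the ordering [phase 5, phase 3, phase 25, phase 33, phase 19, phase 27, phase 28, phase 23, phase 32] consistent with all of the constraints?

Every stated constraint is respected: phase 3 sits at position 2, ahead of phase 32 at position 9, and each of the other listed pairs likewise has the predecessor earlier in the sequence.

Yes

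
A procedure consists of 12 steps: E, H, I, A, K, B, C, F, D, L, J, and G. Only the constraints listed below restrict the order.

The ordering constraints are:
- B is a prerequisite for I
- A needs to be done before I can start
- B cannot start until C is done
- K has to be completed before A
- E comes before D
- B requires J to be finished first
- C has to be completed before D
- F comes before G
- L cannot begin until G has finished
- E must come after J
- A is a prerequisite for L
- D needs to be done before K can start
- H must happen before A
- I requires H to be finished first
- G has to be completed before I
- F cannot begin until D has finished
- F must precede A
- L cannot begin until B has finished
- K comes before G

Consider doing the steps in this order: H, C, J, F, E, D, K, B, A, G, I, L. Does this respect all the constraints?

No

In the proposed order, F appears before D.
But one of the constraints requires D before F, so this ordering violates it.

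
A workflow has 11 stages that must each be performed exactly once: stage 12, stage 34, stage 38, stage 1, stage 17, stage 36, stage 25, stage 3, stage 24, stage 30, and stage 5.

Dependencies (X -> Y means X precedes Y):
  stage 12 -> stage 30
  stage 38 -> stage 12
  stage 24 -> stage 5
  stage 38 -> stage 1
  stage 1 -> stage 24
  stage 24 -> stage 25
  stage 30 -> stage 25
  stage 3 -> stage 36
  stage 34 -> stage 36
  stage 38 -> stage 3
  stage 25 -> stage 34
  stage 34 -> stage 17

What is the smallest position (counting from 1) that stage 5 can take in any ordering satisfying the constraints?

Every stage that must precede stage 5 has to come before it. Tracing all chains that end at stage 5, those stages are: stage 38, stage 1, stage 24 — 3 in total.
So at minimum 3 stages come before stage 5, putting stage 5 no earlier than position 4. That position is achievable by scheduling exactly those predecessors first.

4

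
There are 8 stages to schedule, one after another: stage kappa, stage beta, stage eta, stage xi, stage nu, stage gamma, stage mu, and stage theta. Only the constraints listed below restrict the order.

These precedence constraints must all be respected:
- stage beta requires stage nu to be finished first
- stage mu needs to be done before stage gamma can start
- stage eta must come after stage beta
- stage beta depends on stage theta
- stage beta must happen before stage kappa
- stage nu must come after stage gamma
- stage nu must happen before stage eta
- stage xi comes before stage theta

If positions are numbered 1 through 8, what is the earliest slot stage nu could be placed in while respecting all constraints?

3

Working backwards through the constraints from stage nu, its full set of required predecessors is stage gamma, stage mu — 2 of them.
So at minimum 2 stages come before stage nu, putting stage nu no earlier than position 3. That position is achievable by scheduling exactly those predecessors first.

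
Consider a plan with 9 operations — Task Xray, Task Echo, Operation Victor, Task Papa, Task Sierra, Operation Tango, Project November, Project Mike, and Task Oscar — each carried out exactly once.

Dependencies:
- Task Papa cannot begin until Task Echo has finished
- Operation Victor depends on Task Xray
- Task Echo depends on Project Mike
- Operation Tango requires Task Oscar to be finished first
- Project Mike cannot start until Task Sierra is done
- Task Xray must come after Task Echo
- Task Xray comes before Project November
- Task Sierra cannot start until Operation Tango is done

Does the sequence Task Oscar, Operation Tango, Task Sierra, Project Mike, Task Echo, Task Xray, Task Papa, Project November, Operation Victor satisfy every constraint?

Yes

Going through the constraints one by one, each required predecessor appears earlier in the sequence than its dependent — e.g. Task Xray (position 6) is before Operation Victor (position 9), as required.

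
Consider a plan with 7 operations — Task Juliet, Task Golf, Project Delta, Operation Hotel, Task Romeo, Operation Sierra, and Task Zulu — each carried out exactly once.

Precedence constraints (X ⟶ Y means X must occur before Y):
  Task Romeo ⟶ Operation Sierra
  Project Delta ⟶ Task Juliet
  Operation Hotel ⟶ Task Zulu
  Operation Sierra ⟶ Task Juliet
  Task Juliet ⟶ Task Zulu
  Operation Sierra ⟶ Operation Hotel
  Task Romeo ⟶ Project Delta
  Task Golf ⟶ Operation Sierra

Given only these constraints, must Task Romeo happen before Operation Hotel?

Tracing the constraints gives a chain: Task Romeo → Operation Sierra → Operation Hotel.
Hence Task Romeo necessarily comes before Operation Hotel.

Yes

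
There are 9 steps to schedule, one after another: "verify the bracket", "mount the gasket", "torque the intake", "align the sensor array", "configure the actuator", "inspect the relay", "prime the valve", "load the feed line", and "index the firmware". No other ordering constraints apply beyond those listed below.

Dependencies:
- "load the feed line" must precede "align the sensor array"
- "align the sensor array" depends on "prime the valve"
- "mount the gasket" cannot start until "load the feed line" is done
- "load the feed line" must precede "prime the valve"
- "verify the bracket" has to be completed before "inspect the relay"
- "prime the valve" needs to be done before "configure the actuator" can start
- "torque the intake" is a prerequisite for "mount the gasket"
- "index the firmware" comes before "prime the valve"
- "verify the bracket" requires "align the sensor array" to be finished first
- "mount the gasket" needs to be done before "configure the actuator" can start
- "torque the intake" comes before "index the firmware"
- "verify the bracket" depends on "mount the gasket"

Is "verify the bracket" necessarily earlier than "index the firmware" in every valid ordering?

The constraints actually force "index the firmware" before "verify the bracket" (via "index the firmware" → "prime the valve" → "align the sensor array" → "verify the bracket"), not the other way around.
So "verify the bracket" never precedes "index the firmware".

No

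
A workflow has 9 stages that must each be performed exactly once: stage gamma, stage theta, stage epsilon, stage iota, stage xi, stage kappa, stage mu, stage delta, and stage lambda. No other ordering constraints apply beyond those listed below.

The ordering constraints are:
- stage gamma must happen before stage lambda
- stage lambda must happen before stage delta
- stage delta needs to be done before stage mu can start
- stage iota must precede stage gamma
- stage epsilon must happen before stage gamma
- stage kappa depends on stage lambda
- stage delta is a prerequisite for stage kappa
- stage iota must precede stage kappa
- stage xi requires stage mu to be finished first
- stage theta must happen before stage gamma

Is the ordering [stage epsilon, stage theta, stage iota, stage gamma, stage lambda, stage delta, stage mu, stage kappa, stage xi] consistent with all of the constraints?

Every stated constraint is respected: stage iota sits at position 3, ahead of stage kappa at position 8, and each of the other listed pairs likewise has the predecessor earlier in the sequence.

Yes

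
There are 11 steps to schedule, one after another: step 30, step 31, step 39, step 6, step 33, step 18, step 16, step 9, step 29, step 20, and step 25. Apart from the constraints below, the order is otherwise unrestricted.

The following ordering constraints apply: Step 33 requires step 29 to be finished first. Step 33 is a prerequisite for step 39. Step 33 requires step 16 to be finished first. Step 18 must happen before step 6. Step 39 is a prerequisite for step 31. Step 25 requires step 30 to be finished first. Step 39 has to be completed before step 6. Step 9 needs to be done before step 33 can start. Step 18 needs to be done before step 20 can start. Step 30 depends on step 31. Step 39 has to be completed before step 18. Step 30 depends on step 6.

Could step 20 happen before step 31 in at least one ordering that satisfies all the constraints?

Yes

The constraints leave step 20 and step 31 unordered relative to each other; nothing requires step 31 earlier.
That means at least one valid schedule has step 20 before step 31.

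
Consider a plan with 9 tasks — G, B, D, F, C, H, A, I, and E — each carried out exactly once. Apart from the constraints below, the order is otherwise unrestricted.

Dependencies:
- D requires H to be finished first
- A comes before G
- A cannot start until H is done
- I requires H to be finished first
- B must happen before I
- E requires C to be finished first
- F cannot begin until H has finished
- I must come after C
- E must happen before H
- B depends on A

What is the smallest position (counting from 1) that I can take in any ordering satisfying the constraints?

Every task that must precede I has to come before it. Tracing all chains that end at I, those tasks are: B, C, H, A, E — 5 in total.
With 5 mandatory predecessors, the earliest I can sit is position 5+1 = 6, and placing just those 5 first achieves it.

6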